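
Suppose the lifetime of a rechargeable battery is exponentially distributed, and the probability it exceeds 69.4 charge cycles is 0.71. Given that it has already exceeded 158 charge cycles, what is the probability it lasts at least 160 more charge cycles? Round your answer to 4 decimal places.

From e^(−λ·69.4) = 0.71, λ = −ln(0.71)/69.4 = 0.00493502.
Memoryless: P(X > 158+160 | X > 158) = P(X > 160) = e^(−0.00493502·160) ≈ 0.4540.

0.4540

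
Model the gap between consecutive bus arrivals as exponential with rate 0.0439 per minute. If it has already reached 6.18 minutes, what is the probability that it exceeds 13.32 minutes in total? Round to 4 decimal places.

0.7309

P(X > s+t | X > s) = e^(−λ(s+t))/e^(−λs) = e^(−λt), independent of s = 6.18.
P(X > 7.14) = e^(−0.31345) ≈ 0.7309.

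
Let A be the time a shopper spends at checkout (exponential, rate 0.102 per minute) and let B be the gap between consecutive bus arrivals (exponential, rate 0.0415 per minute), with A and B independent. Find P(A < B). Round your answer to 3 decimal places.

λ_1 = 0.102, λ_2 = 0.0415.
For independent exponentials, P(A < B) = λ_1/(λ_1+λ_2) = 0.102/0.1435 ≈ 0.711.

0.711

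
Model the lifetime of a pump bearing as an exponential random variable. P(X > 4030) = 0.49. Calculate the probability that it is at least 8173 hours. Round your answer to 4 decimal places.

e^(−λ·4030) = 0.49 ⇒ λ = −ln(0.49)/4030 = 0.00017701.
P(X > 8173) = e^(−0.00017701·8173) = e^(−1.4467) ≈ 0.2353.

0.2353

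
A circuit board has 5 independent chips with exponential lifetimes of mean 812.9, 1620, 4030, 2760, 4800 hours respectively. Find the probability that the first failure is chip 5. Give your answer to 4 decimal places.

0.0781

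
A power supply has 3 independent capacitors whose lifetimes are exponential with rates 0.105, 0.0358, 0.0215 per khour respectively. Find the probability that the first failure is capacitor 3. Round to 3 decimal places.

0.132

The time to first failure is exponential with rate Σλ = 0.105 + 0.0358 + 0.0215 = 0.1623.
P(capacitor 3 first) = λ_3/Σλ = 0.0215/0.1623 ≈ 0.132.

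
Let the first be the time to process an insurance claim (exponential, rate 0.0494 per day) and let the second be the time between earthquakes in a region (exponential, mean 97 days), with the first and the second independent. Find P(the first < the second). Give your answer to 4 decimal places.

λ_1 = 0.0494, λ_2 = 1/97 = 0.0103093.
For independent exponentials, P(the first < the second) = λ_1/(λ_1+λ_2) = 0.0494/0.0597093 ≈ 0.8273.

0.8273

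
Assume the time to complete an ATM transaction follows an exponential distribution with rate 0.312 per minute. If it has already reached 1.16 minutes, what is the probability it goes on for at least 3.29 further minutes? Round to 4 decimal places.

0.3583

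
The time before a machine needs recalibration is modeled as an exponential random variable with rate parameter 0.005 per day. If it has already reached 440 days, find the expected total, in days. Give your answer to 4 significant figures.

By memorylessness, E[X | X > 440] = 440 + 1/λ = 440 + 200 = 640 days.

640.0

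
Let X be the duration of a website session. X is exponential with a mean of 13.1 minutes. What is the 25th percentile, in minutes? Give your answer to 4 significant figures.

The rate is λ = 1/13.1 = 0.0763359 per minute.
Set 1 − e^(−λt) = 0.25, so t = −ln(0.75)/λ = 0.28768/0.0763359 ≈ 3.76864 minutes.

3.769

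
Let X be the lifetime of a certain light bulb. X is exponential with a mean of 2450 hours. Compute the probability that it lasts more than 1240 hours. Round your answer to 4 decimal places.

The rate is λ = 1/2450 = 0.000408163 per hour.
P(X > 1240) = e^(−λ·1240) = e^(−0.50612) ≈ 0.6028.

0.6028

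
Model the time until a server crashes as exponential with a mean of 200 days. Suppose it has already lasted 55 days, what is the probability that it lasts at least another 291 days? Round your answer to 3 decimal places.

0.233

The rate is λ = 1/200 = 0.005 per day.
The exponential is memoryless, so the remaining time is again Exp(λ): the condition X > 55 is irrelevant.
P(X > 291) = e^(−1.455) ≈ 0.233.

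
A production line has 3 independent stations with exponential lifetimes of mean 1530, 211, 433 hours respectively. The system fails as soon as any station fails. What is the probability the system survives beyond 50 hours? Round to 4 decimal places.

0.6804

The first failure time is exponential with rate Σλ_i = 1/1530 + 1/211 + 1/433 = 0.0077024 per hour.
P(min > 50) = e^(−0.0077024·50) = e^(−0.38512) ≈ 0.6804.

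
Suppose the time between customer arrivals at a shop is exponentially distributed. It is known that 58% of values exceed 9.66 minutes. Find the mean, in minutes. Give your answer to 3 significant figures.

17.7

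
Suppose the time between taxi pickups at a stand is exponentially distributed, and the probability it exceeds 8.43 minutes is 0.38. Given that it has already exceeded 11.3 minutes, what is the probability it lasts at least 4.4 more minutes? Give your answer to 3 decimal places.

0.603

From e^(−λ·8.43) = 0.38, λ = −ln(0.38)/8.43 = 0.114779.
Memoryless: P(X > 11.3+4.4 | X > 11.3) = P(X > 4.4) = e^(−0.114779·4.4) ≈ 0.603.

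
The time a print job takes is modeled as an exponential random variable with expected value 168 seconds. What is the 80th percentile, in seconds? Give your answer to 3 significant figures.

270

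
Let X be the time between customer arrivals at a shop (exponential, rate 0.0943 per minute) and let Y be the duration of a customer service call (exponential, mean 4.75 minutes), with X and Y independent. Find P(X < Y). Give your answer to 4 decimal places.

λ_1 = 0.0943, λ_2 = 1/4.75 = 0.210526.
For independent exponentials, P(X < Y) = λ_1/(λ_1+λ_2) = 0.0943/0.304826 ≈ 0.3094.

0.3094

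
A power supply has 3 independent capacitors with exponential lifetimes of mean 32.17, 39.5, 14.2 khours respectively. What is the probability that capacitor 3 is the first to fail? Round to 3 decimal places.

0.555

Rates: λ_i = 1/mean_i → 0.0310849, 0.0253165, 0.0704225; Σλ = 0.126824.
P(capacitor 3 first) = λ_3/Σλ = 0.0704225/0.126824 ≈ 0.555.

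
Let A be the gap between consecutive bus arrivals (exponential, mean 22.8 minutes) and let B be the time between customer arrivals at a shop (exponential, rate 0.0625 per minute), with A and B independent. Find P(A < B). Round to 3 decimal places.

0.412

λ_1 = 1/22.8 = 0.0438596, λ_2 = 0.0625.
For independent exponentials, P(A < B) = λ_1/(λ_1+λ_2) = 0.0438596/0.10636 ≈ 0.412.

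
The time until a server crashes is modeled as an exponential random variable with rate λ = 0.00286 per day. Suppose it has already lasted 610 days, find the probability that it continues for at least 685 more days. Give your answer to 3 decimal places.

P(X > s+t | X > s) = e^(−λ(s+t))/e^(−λs) = e^(−λt), independent of s = 610.
P(X > 685) = e^(−1.9591) ≈ 0.141.

0.141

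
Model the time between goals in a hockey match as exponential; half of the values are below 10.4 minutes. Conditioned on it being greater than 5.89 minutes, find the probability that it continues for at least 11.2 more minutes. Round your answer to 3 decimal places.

For an exponential, median = ln(2)/λ, so λ = ln 2 / 10.4 = 0.0666488 per minute.
By the memoryless property, P(X > 5.89+11.2 | X > 5.89) = P(X > 11.2).
P(X > 11.2) = e^(−0.74647) ≈ 0.474.

0.474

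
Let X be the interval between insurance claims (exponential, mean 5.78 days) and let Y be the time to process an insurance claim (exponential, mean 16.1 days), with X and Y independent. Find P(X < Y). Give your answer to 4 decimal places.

0.7358

λ_1 = 1/5.78 = 0.17301, λ_2 = 1/16.1 = 0.0621118.
For independent exponentials, P(X < Y) = λ_1/(λ_1+λ_2) = 0.17301/0.235122 ≈ 0.7358.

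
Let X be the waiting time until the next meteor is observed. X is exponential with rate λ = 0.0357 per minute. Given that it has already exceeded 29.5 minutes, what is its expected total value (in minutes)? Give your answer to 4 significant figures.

By memorylessness, E[X | X > 29.5] = 29.5 + 1/λ = 29.5 + 28.0112 = 57.5112 minutes.

57.51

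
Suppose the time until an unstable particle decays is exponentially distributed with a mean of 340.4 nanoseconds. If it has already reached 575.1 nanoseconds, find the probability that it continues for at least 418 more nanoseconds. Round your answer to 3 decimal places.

The rate is λ = 1/340.4 = 0.00293772 per nanosecond.
P(X > s+t | X > s) = e^(−λ(s+t))/e^(−λs) = e^(−λt), independent of s = 575.1.
P(X > 418) = e^(−1.228) ≈ 0.293.

0.293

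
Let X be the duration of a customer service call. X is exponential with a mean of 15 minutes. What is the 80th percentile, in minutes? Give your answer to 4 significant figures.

The rate is λ = 1/15 = 0.0666667 per minute.
Set 1 − e^(−λt) = 0.8, so t = −ln(0.2)/λ = 1.6094/0.0666667 ≈ 24.1416 minutes.

24.14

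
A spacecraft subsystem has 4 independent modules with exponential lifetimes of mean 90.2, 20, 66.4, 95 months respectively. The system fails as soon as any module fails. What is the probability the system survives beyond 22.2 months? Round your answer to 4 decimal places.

The first failure time is exponential with rate Σλ_i = 1/90.2 + 1/20 + 1/66.4 + 1/95 = 0.086673 per month.
P(min > 22.2) = e^(−0.086673·22.2) = e^(−1.9241) ≈ 0.1460.

0.1460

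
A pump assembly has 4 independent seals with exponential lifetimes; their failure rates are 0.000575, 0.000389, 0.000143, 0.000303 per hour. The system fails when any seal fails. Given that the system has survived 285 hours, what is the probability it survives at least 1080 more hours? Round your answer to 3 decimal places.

Time to first failure ~ Exp(Σλ) with Σλ = 0.00141.
By memorylessness, P(T > 285+1080 | T > 285) = P(T > 1080) = e^(−0.00141·1080) ≈ 0.218.

0.218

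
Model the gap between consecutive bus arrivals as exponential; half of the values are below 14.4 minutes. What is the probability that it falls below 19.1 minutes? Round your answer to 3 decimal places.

0.601

For an exponential, median = ln(2)/λ, so λ = ln 2 / 14.4 = 0.0481352 per minute.
P(X ≤ 19.1) = 1 − e^(−λ·19.1) = 1 − e^(−0.91938) ≈ 0.601.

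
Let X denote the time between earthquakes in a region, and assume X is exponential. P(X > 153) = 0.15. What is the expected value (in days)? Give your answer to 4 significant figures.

80.65

e^(−λ·153) = 0.15 ⇒ λ = −ln(0.15)/153 = 0.0123995.
Mean = 1/λ = 80.6486 days.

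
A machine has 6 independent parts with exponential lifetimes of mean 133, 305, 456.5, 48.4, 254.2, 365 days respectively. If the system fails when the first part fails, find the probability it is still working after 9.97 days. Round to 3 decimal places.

The first failure time is exponential with rate Σλ_i = 1/133 + 1/305 + 1/456.5 + 1/48.4 + 1/254.2 + 1/365 = 0.0403229 per day.
P(min > 9.97) = e^(−0.0403229·9.97) = e^(−0.40202) ≈ 0.669.

0.669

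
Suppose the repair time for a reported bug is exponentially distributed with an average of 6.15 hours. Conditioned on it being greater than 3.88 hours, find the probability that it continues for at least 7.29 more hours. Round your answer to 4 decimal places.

The rate is λ = 1/6.15 = 0.162602 per hour.
The exponential is memoryless, so the remaining time is again Exp(λ): the condition X > 3.88 is irrelevant.
P(X > 7.29) = e^(−1.1854) ≈ 0.3056.

0.3056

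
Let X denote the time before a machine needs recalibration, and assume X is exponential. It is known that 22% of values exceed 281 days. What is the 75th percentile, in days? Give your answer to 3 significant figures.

e^(−λ·281) = 0.22 ⇒ λ = −ln(0.22)/281 = 0.00538835.
75th percentile: 1 − e^(−λt) = 0.75, t = −ln(0.25)/λ = 257.276 days.

257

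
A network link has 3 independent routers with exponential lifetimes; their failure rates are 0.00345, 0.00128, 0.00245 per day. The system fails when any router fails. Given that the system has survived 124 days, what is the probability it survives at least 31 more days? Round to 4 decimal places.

Time to first failure ~ Exp(Σλ) with Σλ = 0.00718.
By memorylessness, P(T > 124+31 | T > 124) = P(T > 31) = e^(−0.00718·31) ≈ 0.8005.

0.8005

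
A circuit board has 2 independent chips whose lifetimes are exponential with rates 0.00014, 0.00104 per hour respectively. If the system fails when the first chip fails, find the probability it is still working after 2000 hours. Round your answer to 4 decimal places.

0.0944

The time to first failure is exponential with rate Σλ = 0.00014 + 0.00104 = 0.00118.
P(min > 2000) = e^(−0.00118·2000) = e^(−2.36) ≈ 0.0944.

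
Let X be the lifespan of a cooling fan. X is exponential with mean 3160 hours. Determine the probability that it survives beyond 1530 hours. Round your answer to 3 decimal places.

The rate is λ = 1/3160 = 0.000316456 per hour.
P(X > 1530) = e^(−λ·1530) = e^(−0.48418) ≈ 0.616.

0.616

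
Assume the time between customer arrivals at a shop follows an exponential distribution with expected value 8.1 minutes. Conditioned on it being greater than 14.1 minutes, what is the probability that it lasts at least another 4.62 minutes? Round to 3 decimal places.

0.565

The rate is λ = 1/8.1 = 0.123457 per minute.
P(X > s+t | X > s) = e^(−λ(s+t))/e^(−λs) = e^(−λt), independent of s = 14.1.
P(X > 4.62) = e^(−0.57037) ≈ 0.565.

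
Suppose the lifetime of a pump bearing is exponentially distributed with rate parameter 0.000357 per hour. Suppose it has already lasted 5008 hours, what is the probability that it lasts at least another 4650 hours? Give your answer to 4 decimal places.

0.1901

P(X > s+t | X > s) = e^(−λ(s+t))/e^(−λs) = e^(−λt), independent of s = 5008.
P(X > 4650) = e^(−1.6601) ≈ 0.1901.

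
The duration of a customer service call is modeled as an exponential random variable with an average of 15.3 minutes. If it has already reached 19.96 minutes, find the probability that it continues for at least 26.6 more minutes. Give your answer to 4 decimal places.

0.1758

The rate is λ = 1/15.3 = 0.0653595 per minute.
The exponential is memoryless, so the remaining time is again Exp(λ): the condition X > 19.96 is irrelevant.
P(X > 26.6) = e^(−1.7386) ≈ 0.1758.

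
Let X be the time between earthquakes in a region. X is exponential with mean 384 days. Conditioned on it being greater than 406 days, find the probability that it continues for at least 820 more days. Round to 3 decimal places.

0.118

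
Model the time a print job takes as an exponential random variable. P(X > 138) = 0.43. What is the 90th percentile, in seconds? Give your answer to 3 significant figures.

e^(−λ·138) = 0.43 ⇒ λ = −ln(0.43)/138 = 0.00611573.
90th percentile: 1 − e^(−λt) = 0.9, t = −ln(0.1)/λ = 376.502 seconds.

377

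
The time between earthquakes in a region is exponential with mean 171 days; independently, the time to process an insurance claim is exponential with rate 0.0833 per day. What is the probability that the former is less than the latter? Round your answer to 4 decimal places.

0.0656

λ_1 = 1/171 = 0.00584795, λ_2 = 0.0833.
For independent exponentials, P(the former < the latter) = λ_1/(λ_1+λ_2) = 0.00584795/0.089148 ≈ 0.0656.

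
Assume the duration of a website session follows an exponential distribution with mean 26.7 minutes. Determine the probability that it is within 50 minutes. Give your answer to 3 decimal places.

The rate is λ = 1/26.7 = 0.0374532 per minute.
P(X ≤ 50) = 1 − e^(−λ·50) = 1 − e^(−1.8727) ≈ 0.846.

0.846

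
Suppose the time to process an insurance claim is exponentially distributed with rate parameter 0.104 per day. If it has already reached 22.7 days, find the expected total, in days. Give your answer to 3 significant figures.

By memorylessness, E[X | X > 22.7] = 22.7 + 1/λ = 22.7 + 9.61538 = 32.3154 days.

32.3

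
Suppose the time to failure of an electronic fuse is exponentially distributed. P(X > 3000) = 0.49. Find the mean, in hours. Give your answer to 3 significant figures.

4210

e^(−λ·3000) = 0.49 ⇒ λ = −ln(0.49)/3000 = 0.000237783.
Mean = 1/λ = 4205.51 hours.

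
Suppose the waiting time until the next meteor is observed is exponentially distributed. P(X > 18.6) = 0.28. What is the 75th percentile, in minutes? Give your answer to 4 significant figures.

e^(−λ·18.6) = 0.28 ⇒ λ = −ln(0.28)/18.6 = 0.068439.
75th percentile: 1 − e^(−λt) = 0.75, t = −ln(0.25)/λ = 20.2559 minutes.

20.26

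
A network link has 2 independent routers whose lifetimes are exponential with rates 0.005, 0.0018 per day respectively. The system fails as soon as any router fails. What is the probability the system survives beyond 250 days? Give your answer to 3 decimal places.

0.183

The time to first failure is exponential with rate Σλ = 0.005 + 0.0018 = 0.0068.
P(min > 250) = e^(−0.0068·250) = e^(−1.7) ≈ 0.183.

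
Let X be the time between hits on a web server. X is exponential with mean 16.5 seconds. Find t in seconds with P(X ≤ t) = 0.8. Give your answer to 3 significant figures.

The rate is λ = 1/16.5 = 0.0606061 per second.
Set 1 − e^(−λt) = 0.8, so t = −ln(0.2)/λ = 1.6094/0.0606061 ≈ 26.5557 seconds.

26.6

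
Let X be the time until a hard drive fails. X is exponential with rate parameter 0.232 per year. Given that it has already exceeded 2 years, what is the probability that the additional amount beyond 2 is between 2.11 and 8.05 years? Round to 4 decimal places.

Memoryless: the residual past 2 is again Exp(λ).
P(2.11 < residual < 8.05) = e^(−λ·2.11) − e^(−λ·8.05) = 0.61292 − 0.15449 ≈ 0.4584.

0.4584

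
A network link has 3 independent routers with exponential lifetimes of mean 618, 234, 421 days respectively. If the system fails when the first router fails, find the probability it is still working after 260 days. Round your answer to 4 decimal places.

The first failure time is exponential with rate Σλ_i = 1/618 + 1/234 + 1/421 = 0.00826692 per day.
P(min > 260) = e^(−0.00826692·260) = e^(−2.1494) ≈ 0.1166.

0.1166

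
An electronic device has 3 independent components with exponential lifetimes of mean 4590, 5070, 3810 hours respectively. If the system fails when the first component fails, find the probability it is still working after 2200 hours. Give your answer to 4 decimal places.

0.2252

The first failure time is exponential with rate Σλ_i = 1/4590 + 1/5070 + 1/3810 = 0.000677571 per hour.
P(min > 2200) = e^(−0.000677571·2200) = e^(−1.4907) ≈ 0.2252.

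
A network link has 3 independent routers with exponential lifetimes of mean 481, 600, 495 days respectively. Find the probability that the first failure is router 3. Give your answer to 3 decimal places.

Rates: λ_i = 1/mean_i → 0.002079, 0.00166667, 0.0020202; Σλ = 0.00576587.
P(router 3 first) = λ_3/Σλ = 0.0020202/0.00576587 ≈ 0.350.

0.350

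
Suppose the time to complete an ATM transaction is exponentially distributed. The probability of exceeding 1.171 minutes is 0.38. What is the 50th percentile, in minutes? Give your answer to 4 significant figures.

e^(−λ·1.171) = 0.38 ⇒ λ = −ln(0.38)/1.171 = 0.826289.
50th percentile: 1 − e^(−λt) = 0.5, t = −ln(0.5)/λ = 0.838868 minutes.

0.8389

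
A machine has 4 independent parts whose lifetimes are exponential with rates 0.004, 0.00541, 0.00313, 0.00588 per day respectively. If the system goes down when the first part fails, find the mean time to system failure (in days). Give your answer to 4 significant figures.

The time to first failure is exponential with rate Σλ = 0.004 + 0.00541 + 0.00313 + 0.00588 = 0.01842.
E[min] = 1/Σλ = 1/0.01842 = 54.2888 days.

54.29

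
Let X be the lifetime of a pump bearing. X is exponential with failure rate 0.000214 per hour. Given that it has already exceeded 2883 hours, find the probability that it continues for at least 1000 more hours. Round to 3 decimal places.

0.807

The exponential is memoryless, so the remaining time is again Exp(λ): the condition X > 2883 is irrelevant.
P(X > 1000) = e^(−0.214) ≈ 0.807.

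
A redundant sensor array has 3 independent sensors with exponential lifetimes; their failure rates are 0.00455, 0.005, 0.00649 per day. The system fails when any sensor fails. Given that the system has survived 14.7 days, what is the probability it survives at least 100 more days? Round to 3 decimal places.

0.201

Time to first failure ~ Exp(Σλ) with Σλ = 0.01604.
By memorylessness, P(T > 14.7+100 | T > 14.7) = P(T > 100) = e^(−0.01604·100) ≈ 0.201.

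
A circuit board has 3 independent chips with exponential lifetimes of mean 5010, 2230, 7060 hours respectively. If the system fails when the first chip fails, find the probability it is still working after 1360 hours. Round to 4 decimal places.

The first failure time is exponential with rate Σλ_i = 1/5010 + 1/2230 + 1/7060 = 0.000789674 per hour.
P(min > 1360) = e^(−0.000789674·1360) = e^(−1.074) ≈ 0.3417.

0.3417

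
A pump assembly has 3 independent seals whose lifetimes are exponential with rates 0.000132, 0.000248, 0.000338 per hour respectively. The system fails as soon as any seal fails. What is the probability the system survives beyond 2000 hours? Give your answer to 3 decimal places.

0.238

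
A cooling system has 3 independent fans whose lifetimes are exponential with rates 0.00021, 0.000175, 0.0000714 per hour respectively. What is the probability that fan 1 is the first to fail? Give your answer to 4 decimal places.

0.4601

The time to first failure is exponential with rate Σλ = 0.00021 + 0.000175 + 0.0000714 = 0.0004564.
P(fan 1 first) = λ_1/Σλ = 0.00021/0.0004564 ≈ 0.4601.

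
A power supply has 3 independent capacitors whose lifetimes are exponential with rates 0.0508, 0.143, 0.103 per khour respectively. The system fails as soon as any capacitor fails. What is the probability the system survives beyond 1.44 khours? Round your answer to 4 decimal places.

The time to first failure is exponential with rate Σλ = 0.0508 + 0.143 + 0.103 = 0.2968.
P(min > 1.44) = e^(−0.2968·1.44) = e^(−0.42739) ≈ 0.6522.

0.6522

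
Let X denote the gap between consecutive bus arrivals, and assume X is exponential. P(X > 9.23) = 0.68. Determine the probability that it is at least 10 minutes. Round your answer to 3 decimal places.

0.658

e^(−λ·9.23) = 0.68 ⇒ λ = −ln(0.68)/9.23 = 0.0417836.
P(X > 10) = e^(−0.0417836·10) = e^(−0.41784) ≈ 0.658.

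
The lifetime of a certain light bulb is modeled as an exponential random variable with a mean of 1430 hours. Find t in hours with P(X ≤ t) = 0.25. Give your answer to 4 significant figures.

The rate is λ = 1/1430 = 0.000699301 per hour.
Set 1 − e^(−λt) = 0.25, so t = −ln(0.75)/λ = 0.28768/0.000699301 ≈ 411.385 hours.

411.4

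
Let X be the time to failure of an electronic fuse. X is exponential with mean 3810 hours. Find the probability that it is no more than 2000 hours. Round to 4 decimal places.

The rate is λ = 1/3810 = 0.000262467 per hour.
P(X ≤ 2000) = 1 − e^(−λ·2000) = 1 − e^(−0.52493) ≈ 0.4084.

0.4084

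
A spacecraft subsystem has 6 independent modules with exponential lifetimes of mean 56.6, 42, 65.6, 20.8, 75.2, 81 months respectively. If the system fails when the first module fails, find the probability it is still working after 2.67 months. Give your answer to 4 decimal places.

0.7059

The first failure time is exponential with rate Σλ_i = 1/56.6 + 1/42 + 1/65.6 + 1/20.8 + 1/75.2 + 1/81 = 0.130442 per month.
P(min > 2.67) = e^(−0.130442·2.67) = e^(−0.34828) ≈ 0.7059.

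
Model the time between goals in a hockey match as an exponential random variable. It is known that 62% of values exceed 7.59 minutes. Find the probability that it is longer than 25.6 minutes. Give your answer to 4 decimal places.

e^(−λ·7.59) = 0.62 ⇒ λ = −ln(0.62)/7.59 = 0.0629823.
P(X > 25.6) = e^(−0.0629823·25.6) = e^(−1.6123) ≈ 0.1994.

0.1994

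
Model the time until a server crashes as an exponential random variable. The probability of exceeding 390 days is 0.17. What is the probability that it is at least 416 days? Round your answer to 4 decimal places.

e^(−λ·390) = 0.17 ⇒ λ = −ln(0.17)/390 = 0.00454348.
P(X > 416) = e^(−0.00454348·416) = e^(−1.8901) ≈ 0.1511.

0.1511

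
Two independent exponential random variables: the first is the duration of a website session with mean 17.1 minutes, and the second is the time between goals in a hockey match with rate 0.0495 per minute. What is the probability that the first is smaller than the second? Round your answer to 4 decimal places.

0.5416

λ_1 = 1/17.1 = 0.0584795, λ_2 = 0.0495.
For independent exponentials, P(the first < the second) = λ_1/(λ_1+λ_2) = 0.0584795/0.10798 ≈ 0.5416.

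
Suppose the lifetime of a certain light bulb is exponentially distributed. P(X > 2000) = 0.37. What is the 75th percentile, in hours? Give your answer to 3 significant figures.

2790

e^(−λ·2000) = 0.37 ⇒ λ = −ln(0.37)/2000 = 0.000497126.
75th percentile: 1 − e^(−λt) = 0.75, t = −ln(0.25)/λ = 2788.62 hours.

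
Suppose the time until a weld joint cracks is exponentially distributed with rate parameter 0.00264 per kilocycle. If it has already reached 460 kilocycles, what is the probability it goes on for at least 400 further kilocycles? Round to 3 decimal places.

P(X > s+t | X > s) = e^(−λ(s+t))/e^(−λs) = e^(−λt), independent of s = 460.
P(X > 400) = e^(−1.056) ≈ 0.348.

0.348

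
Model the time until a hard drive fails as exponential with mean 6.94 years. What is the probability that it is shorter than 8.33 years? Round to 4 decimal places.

The rate is λ = 1/6.94 = 0.144092 per year.
P(X ≤ 8.33) = 1 − e^(−λ·8.33) = 1 − e^(−1.2003) ≈ 0.6989.

0.6989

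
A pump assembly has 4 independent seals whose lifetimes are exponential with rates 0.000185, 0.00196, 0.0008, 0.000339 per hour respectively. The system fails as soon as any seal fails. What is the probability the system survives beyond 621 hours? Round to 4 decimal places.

0.1301

The time to first failure is exponential with rate Σλ = 0.000185 + 0.00196 + 0.0008 + 0.000339 = 0.003284.
P(min > 621) = e^(−0.003284·621) = e^(−2.0394) ≈ 0.1301.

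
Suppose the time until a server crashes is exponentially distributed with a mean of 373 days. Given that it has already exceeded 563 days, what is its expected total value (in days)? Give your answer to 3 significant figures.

936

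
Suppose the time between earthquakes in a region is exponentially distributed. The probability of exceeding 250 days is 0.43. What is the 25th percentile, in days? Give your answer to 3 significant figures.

e^(−λ·250) = 0.43 ⇒ λ = −ln(0.43)/250 = 0.00337588.
25th percentile: 1 − e^(−λt) = 0.25, t = −ln(0.75)/λ = 85.2169 days.

85.2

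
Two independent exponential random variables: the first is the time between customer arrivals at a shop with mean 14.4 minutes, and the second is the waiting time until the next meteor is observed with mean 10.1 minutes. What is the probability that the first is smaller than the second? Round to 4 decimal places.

λ_1 = 1/14.4 = 0.0694444, λ_2 = 1/10.1 = 0.0990099.
For independent exponentials, P(the first < the second) = λ_1/(λ_1+λ_2) = 0.0694444/0.168454 ≈ 0.4122.

0.4122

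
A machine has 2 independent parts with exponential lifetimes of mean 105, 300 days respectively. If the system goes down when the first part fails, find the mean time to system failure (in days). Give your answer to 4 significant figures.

The first failure time is exponential with rate Σλ_i = 1/105 + 1/300 = 0.0128571 per day.
E[min] = 1/Σλ = 1/0.0128571 = 77.7778 days.

77.78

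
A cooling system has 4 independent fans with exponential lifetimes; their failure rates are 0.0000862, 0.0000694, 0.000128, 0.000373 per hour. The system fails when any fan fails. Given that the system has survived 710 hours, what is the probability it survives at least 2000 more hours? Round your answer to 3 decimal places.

0.269

Time to first failure ~ Exp(Σλ) with Σλ = 0.0006566.
By memorylessness, P(T > 710+2000 | T > 710) = P(T > 2000) = e^(−0.0006566·2000) ≈ 0.269.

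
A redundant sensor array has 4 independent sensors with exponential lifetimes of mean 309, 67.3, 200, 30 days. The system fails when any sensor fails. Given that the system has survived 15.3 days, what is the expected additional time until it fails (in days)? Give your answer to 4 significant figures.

First-failure rate Σλ = 1/309 + 1/67.3 + 1/200 + 1/30 = 0.0564284.
By memorylessness the expected residual is 1/Σλ = 17.7216 days, regardless of the 15.3 already elapsed.

17.72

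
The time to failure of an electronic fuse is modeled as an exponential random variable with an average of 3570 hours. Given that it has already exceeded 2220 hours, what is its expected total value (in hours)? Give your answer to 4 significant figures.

5790

The rate is λ = 1/3570 = 0.000280112 per hour.
By memorylessness, E[X | X > 2220] = 2220 + 1/λ = 2220 + 3570 = 5790 hours.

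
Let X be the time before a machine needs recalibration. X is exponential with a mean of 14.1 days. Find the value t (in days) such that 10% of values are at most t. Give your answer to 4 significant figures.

The rate is λ = 1/14.1 = 0.070922 per day.
Set 1 − e^(−λt) = 0.1, so t = −ln(0.9)/λ = 0.10536/0.070922 ≈ 1.48558 days.

1.486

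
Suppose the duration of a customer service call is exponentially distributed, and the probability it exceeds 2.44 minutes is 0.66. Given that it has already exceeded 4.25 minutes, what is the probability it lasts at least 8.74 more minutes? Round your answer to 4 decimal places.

0.2257

From e^(−λ·2.44) = 0.66, λ = −ln(0.66)/2.44 = 0.170293.
Memoryless: P(X > 4.25+8.74 | X > 4.25) = P(X > 8.74) = e^(−0.170293·8.74) ≈ 0.2257.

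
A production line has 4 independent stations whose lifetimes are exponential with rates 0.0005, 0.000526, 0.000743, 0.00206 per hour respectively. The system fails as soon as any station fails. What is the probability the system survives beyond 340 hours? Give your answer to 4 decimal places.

The time to first failure is exponential with rate Σλ = 0.0005 + 0.000526 + 0.000743 + 0.00206 = 0.003829.
P(min > 340) = e^(−0.003829·340) = e^(−1.3019) ≈ 0.2720.

0.2720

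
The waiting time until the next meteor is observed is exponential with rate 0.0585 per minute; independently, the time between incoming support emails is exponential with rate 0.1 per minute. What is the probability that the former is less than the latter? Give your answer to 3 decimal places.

λ_1 = 0.0585, λ_2 = 0.1.
For independent exponentials, P(the former < the latter) = λ_1/(λ_1+λ_2) = 0.0585/0.1585 ≈ 0.369.

0.369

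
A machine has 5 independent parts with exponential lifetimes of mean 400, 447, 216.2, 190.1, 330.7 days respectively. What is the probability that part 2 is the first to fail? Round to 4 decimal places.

0.1268

Rates: λ_i = 1/mean_i → 0.0025, 0.00223714, 0.00462535, 0.00526039, 0.00302389; Σλ = 0.0176468.
P(part 2 first) = λ_2/Σλ = 0.00223714/0.0176468 ≈ 0.1268.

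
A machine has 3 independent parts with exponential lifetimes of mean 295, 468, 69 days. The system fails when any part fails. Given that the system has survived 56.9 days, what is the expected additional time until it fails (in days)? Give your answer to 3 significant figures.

First-failure rate Σλ = 1/295 + 1/468 + 1/69 = 0.0200193.
By memorylessness the expected residual is 1/Σλ = 49.9517 days, regardless of the 56.9 already elapsed.

50.0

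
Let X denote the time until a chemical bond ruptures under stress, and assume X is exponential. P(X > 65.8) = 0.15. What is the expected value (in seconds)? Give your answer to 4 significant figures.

e^(−λ·65.8) = 0.15 ⇒ λ = −ln(0.15)/65.8 = 0.0288316.
Mean = 1/λ = 34.6842 seconds.

34.68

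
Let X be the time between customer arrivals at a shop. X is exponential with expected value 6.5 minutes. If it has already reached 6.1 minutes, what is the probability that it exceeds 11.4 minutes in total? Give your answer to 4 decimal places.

The rate is λ = 1/6.5 = 0.153846 per minute.
By the memoryless property, P(X > 6.1+5.3 | X > 6.1) = P(X > 5.3).
P(X > 5.3) = e^(−0.81538) ≈ 0.4425.

0.4425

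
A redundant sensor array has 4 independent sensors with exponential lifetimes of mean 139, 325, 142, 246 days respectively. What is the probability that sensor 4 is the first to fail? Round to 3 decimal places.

Rates: λ_i = 1/mean_i → 0.00719424, 0.00307692, 0.00704225, 0.00406504; Σλ = 0.0213785.
P(sensor 4 first) = λ_4/Σλ = 0.00406504/0.0213785 ≈ 0.190.

0.190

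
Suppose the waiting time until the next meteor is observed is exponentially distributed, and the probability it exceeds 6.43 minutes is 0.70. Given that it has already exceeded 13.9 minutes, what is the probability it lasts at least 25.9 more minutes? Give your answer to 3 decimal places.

From e^(−λ·6.43) = 0.70, λ = −ln(0.70)/6.43 = 0.0554704.
Memoryless: P(X > 13.9+25.9 | X > 13.9) = P(X > 25.9) = e^(−0.0554704·25.9) ≈ 0.238.

0.238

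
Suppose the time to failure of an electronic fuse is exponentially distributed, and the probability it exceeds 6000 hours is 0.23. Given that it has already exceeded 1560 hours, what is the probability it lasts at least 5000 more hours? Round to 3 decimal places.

From e^(−λ·6000) = 0.23, λ = −ln(0.23)/6000 = 0.000244946.
Memoryless: P(X > 1560+5000 | X > 1560) = P(X > 5000) = e^(−0.000244946·5000) ≈ 0.294.

0.294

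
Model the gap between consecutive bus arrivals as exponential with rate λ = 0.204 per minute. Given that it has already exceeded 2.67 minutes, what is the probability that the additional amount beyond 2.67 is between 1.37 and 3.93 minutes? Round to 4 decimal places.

Memoryless: the residual past 2.67 is again Exp(λ).
P(1.37 < residual < 3.93) = e^(−λ·1.37) − e^(−λ·3.93) = 0.75618 − 0.44856 ≈ 0.3076.

0.3076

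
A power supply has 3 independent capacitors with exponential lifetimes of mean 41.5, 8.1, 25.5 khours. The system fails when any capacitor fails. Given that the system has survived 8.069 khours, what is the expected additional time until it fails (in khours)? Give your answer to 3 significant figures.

First-failure rate Σλ = 1/41.5 + 1/8.1 + 1/25.5 = 0.186769.
By memorylessness the expected residual is 1/Σλ = 5.35421 khours, regardless of the 8.069 already elapsed.

5.35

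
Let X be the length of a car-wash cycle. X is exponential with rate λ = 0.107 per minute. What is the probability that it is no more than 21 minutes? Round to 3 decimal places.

P(X ≤ 21) = 1 − e^(−λ·21) = 1 − e^(−2.247) ≈ 0.894.

0.894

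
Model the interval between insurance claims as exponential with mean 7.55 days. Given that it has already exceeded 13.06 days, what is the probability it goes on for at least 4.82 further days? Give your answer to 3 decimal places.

0.528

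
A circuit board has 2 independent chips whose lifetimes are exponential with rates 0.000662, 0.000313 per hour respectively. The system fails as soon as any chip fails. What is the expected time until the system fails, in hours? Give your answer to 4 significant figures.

The time to first failure is exponential with rate Σλ = 0.000662 + 0.000313 = 0.000975.
E[min] = 1/Σλ = 1/0.000975 = 1025.64 hours.

1026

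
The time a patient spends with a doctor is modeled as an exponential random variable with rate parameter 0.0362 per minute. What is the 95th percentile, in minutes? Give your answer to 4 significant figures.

82.76

Set 1 − e^(−λt) = 0.95, so t = −ln(0.05)/λ = 2.9957/0.0362 ≈ 82.755 minutes.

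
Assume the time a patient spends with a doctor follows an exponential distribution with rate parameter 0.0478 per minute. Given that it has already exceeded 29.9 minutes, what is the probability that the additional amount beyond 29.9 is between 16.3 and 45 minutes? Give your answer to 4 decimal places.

0.3424

Memoryless: the residual past 29.9 is again Exp(λ).
P(16.3 < residual < 45) = e^(−λ·16.3) − e^(−λ·45) = 0.45880 − 0.11637 ≈ 0.3424.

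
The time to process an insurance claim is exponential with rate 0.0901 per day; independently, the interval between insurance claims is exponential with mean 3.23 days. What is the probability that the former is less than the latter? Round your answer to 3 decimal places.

0.225

λ_1 = 0.0901, λ_2 = 1/3.23 = 0.309598.
For independent exponentials, P(the former < the latter) = λ_1/(λ_1+λ_2) = 0.0901/0.399698 ≈ 0.225.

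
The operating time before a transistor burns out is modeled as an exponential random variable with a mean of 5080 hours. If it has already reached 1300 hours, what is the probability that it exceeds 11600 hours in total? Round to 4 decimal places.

0.1317

The rate is λ = 1/5080 = 0.00019685 per hour.
P(X > s+t | X > s) = e^(−λ(s+t))/e^(−λs) = e^(−λt), independent of s = 1300.
P(X > 10300) = e^(−2.0276) ≈ 0.1317.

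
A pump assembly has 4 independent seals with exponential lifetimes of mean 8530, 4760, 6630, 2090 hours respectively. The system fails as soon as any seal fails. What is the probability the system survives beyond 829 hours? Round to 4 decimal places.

0.4525

The first failure time is exponential with rate Σλ_i = 1/8530 + 1/4760 + 1/6630 + 1/2090 = 0.000956616 per hour.
P(min > 829) = e^(−0.000956616·829) = e^(−0.79303) ≈ 0.4525.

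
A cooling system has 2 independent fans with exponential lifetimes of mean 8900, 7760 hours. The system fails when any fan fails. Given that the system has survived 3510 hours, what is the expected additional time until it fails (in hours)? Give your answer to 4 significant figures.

4145

First-failure rate Σλ = 1/8900 + 1/7760 = 0.000241226.
By memorylessness the expected residual is 1/Σλ = 4145.5 hours, regardless of the 3510 already elapsed.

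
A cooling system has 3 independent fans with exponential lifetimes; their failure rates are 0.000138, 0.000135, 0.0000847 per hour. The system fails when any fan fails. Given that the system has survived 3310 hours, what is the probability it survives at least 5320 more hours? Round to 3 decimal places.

0.149

Time to first failure ~ Exp(Σλ) with Σλ = 0.0003577.
By memorylessness, P(T > 3310+5320 | T > 3310) = P(T > 5320) = e^(−0.0003577·5320) ≈ 0.149.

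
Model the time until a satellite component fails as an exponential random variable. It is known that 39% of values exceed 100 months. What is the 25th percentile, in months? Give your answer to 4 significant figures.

e^(−λ·100) = 0.39 ⇒ λ = −ln(0.39)/100 = 0.00941609.
25th percentile: 1 − e^(−λt) = 0.25, t = −ln(0.75)/λ = 30.5522 months.

30.55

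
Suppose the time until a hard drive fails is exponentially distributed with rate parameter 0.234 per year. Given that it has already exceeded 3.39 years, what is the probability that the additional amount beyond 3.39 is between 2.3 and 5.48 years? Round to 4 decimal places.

0.3064

Memoryless: the residual past 3.39 is again Exp(λ).
P(2.3 < residual < 5.48) = e^(−λ·2.3) − e^(−λ·5.48) = 0.58380 − 0.27739 ≈ 0.3064.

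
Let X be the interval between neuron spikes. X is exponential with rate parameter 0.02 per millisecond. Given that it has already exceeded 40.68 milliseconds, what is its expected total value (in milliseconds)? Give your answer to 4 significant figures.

90.68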